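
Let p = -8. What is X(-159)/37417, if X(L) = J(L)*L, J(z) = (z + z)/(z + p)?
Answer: -50562/6248639 ≈ -0.0080917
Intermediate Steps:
J(z) = 2*z/(-8 + z) (J(z) = (z + z)/(z - 8) = (2*z)/(-8 + z) = 2*z/(-8 + z))
X(L) = 2*L²/(-8 + L) (X(L) = (2*L/(-8 + L))*L = 2*L²/(-8 + L))
X(-159)/37417 = (2*(-159)²/(-8 - 159))/37417 = (2*25281/(-167))*(1/37417) = (2*25281*(-1/167))*(1/37417) = -50562/167*1/37417 = -50562/6248639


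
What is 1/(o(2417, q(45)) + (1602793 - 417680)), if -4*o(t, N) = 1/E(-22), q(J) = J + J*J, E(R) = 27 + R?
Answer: 20/23702259 ≈ 8.4380e-7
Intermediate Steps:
q(J) = J + J²
o(t, N) = -1/20 (o(t, N) = -1/(4*(27 - 22)) = -¼/5 = -¼*⅕ = -1/20)
1/(o(2417, q(45)) + (1602793 - 417680)) = 1/(-1/20 + (1602793 - 417680)) = 1/(-1/20 + 1185113) = 1/(23702259/20) = 20/23702259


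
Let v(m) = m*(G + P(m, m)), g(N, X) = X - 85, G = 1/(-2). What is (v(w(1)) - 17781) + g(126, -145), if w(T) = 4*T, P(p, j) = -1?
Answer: -18017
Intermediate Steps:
G = -½ (G = 1*(-½) = -½ ≈ -0.50000)
g(N, X) = -85 + X
v(m) = -3*m/2 (v(m) = m*(-½ - 1) = m*(-3/2) = -3*m/2)
(v(w(1)) - 17781) + g(126, -145) = (-6 - 17781) + (-85 - 145) = (-3/2*4 - 17781) - 230 = (-6 - 17781) - 230 = -17787 - 230 = -18017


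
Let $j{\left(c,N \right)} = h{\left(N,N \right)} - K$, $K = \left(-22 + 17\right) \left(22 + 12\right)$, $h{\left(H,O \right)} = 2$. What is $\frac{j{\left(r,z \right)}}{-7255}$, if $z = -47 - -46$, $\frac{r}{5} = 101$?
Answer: $- \frac{172}{7255} \approx -0.023708$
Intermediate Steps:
$r = 505$ ($r = 5 \cdot 101 = 505$)
$z = -1$ ($z = -47 + 46 = -1$)
$K = -170$ ($K = \left(-5\right) 34 = -170$)
$j{\left(c,N \right)} = 172$ ($j{\left(c,N \right)} = 2 - -170 = 2 + 170 = 172$)
$\frac{j{\left(r,z \right)}}{-7255} = \frac{172}{-7255} = 172 \left(- \frac{1}{7255}\right) = - \frac{172}{7255}$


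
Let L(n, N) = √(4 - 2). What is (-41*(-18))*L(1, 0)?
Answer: 738*√2 ≈ 1043.7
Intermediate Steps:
L(n, N) = √2
(-41*(-18))*L(1, 0) = (-41*(-18))*√2 = 738*√2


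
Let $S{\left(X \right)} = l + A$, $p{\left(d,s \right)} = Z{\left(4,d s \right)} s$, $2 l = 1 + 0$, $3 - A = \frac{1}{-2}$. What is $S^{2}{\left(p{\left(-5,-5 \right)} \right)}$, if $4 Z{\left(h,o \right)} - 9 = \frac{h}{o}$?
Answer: $16$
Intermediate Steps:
$A = \frac{7}{2}$ ($A = 3 - \frac{1}{-2} = 3 - - \frac{1}{2} = 3 + \frac{1}{2} = \frac{7}{2} \approx 3.5$)
$l = \frac{1}{2}$ ($l = \frac{1 + 0}{2} = \frac{1}{2} \cdot 1 = \frac{1}{2} \approx 0.5$)
$Z{\left(h,o \right)} = \frac{9}{4} + \frac{h}{4 o}$ ($Z{\left(h,o \right)} = \frac{9}{4} + \frac{h \frac{1}{o}}{4} = \frac{9}{4} + \frac{h}{4 o}$)
$p{\left(d,s \right)} = \frac{4 + 9 d s}{4 d}$ ($p{\left(d,s \right)} = \frac{4 + 9 d s}{4 d s} s = \frac{4 + 9 d s}{4 d}$)
$S{\left(X \right)} = 4$ ($S{\left(X \right)} = \frac{1}{2} + \frac{7}{2} = 4$)
$S^{2}{\left(p{\left(-5,-5 \right)} \right)} = 4^{2} = 16$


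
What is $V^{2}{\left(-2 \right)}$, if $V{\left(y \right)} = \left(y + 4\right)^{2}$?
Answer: $16$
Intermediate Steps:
$V{\left(y \right)} = \left(4 + y\right)^{2}$
$V^{2}{\left(-2 \right)} = \left(\left(4 - 2\right)^{2}\right)^{2} = \left(2^{2}\right)^{2} = 4^{2} = 16$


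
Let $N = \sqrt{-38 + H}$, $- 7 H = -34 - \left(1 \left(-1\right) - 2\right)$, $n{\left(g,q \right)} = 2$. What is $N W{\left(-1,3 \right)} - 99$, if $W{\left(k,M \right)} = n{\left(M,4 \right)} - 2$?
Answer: $-99$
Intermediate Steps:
$H = \frac{31}{7}$ ($H = - \frac{-34 - \left(1 \left(-1\right) - 2\right)}{7} = - \frac{-34 - \left(-1 - 2\right)}{7} = - \frac{-34 - -3}{7} = - \frac{-34 + 3}{7} = \left(- \frac{1}{7}\right) \left(-31\right) = \frac{31}{7} \approx 4.4286$)
$N = \frac{i \sqrt{1645}}{7}$ ($N = \sqrt{-38 + \frac{31}{7}} = \sqrt{- \frac{235}{7}} = \frac{i \sqrt{1645}}{7} \approx 5.7941 i$)
$W{\left(k,M \right)} = 0$ ($W{\left(k,M \right)} = 2 - 2 = 0$)
$N W{\left(-1,3 \right)} - 99 = \frac{i \sqrt{1645}}{7} \cdot 0 - 99 = 0 - 99 = -99$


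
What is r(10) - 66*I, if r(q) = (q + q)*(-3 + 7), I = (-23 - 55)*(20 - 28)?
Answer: -41104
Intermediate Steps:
I = 624 (I = -78*(-8) = 624)
r(q) = 8*q (r(q) = (2*q)*4 = 8*q)
r(10) - 66*I = 8*10 - 66*624 = 80 - 41184 = -41104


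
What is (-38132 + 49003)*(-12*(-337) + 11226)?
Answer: 166000170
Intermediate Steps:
(-38132 + 49003)*(-12*(-337) + 11226) = 10871*(4044 + 11226) = 10871*15270 = 166000170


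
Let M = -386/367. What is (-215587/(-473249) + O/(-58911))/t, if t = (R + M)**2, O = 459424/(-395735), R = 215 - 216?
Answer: 676977666676683049019/6255766275388934414985 ≈ 0.10822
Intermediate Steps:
R = -1
O = -459424/395735 (O = 459424*(-1/395735) = -459424/395735 ≈ -1.1609)
M = -386/367 (M = -386*1/367 = -386/367 ≈ -1.0518)
t = 567009/134689 (t = (-1 - 386/367)**2 = (-753/367)**2 = 567009/134689 ≈ 4.2098)
(-215587/(-473249) + O/(-58911))/t = (-215587/(-473249) - 459424/395735/(-58911))/(567009/134689) = (-215587*(-1/473249) - 459424/395735*(-1/58911))*(134689/567009) = (215587/473249 + 459424/23313144585)*(134689/567009) = (5026228323594971/11032922361706665)*(134689/567009) = 676977666676683049019/6255766275388934414985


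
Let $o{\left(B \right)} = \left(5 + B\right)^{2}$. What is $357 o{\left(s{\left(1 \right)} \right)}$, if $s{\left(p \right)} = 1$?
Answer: $12852$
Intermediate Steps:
$357 o{\left(s{\left(1 \right)} \right)} = 357 \left(5 + 1\right)^{2} = 357 \cdot 6^{2} = 357 \cdot 36 = 12852$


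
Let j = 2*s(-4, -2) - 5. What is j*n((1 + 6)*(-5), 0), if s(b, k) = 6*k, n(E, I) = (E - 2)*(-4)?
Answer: -4292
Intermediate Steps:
n(E, I) = 8 - 4*E (n(E, I) = (-2 + E)*(-4) = 8 - 4*E)
j = -29 (j = 2*(6*(-2)) - 5 = 2*(-12) - 5 = -24 - 5 = -29)
j*n((1 + 6)*(-5), 0) = -29*(8 - 4*(1 + 6)*(-5)) = -29*(8 - 28*(-5)) = -29*(8 - 4*(-35)) = -29*(8 + 140) = -29*148 = -4292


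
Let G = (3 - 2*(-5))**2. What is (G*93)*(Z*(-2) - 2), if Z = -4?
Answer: 94302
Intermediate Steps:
G = 169 (G = (3 + 10)**2 = 13**2 = 169)
(G*93)*(Z*(-2) - 2) = (169*93)*(-4*(-2) - 2) = 15717*(8 - 2) = 15717*6 = 94302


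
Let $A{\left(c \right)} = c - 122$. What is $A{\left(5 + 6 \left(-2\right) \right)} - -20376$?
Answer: $20247$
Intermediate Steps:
$A{\left(c \right)} = -122 + c$ ($A{\left(c \right)} = c - 122 = -122 + c$)
$A{\left(5 + 6 \left(-2\right) \right)} - -20376 = \left(-122 + \left(5 + 6 \left(-2\right)\right)\right) - -20376 = \left(-122 + \left(5 - 12\right)\right) + 20376 = \left(-122 - 7\right) + 20376 = -129 + 20376 = 20247$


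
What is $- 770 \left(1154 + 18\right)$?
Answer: $-902440$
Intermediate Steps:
$- 770 \left(1154 + 18\right) = \left(-770\right) 1172 = -902440$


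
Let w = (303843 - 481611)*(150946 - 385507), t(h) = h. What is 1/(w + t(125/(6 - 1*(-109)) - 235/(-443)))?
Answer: 10189/424855214627752 ≈ 2.3982e-11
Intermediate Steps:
w = 41697439848 (w = -177768*(-234561) = 41697439848)
1/(w + t(125/(6 - 1*(-109)) - 235/(-443))) = 1/(41697439848 + (125/(6 - 1*(-109)) - 235/(-443))) = 1/(41697439848 + (125/(6 + 109) - 235*(-1/443))) = 1/(41697439848 + (125/115 + 235/443)) = 1/(41697439848 + (125*(1/115) + 235/443)) = 1/(41697439848 + (25/23 + 235/443)) = 1/(41697439848 + 16480/10189) = 1/(424855214627752/10189) = 10189/424855214627752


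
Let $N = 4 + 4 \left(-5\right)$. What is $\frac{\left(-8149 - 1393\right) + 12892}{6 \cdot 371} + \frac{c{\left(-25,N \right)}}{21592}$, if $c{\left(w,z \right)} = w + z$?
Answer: $\frac{36120967}{24031896} \approx 1.503$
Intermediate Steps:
$N = -16$ ($N = 4 - 20 = -16$)
$\frac{\left(-8149 - 1393\right) + 12892}{6 \cdot 371} + \frac{c{\left(-25,N \right)}}{21592} = \frac{\left(-8149 - 1393\right) + 12892}{6 \cdot 371} + \frac{-25 - 16}{21592} = \frac{-9542 + 12892}{2226} - \frac{41}{21592} = 3350 \cdot \frac{1}{2226} - \frac{41}{21592} = \frac{1675}{1113} - \frac{41}{21592} = \frac{36120967}{24031896}$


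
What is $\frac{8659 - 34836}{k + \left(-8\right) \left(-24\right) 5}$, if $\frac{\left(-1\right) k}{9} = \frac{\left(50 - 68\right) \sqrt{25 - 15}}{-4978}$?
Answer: $- \frac{5189429837344}{190314114933} - \frac{586390977 \sqrt{10}}{634380383110} \approx -27.271$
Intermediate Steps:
$k = - \frac{81 \sqrt{10}}{2489}$ ($k = - 9 \frac{\left(50 - 68\right) \sqrt{25 - 15}}{-4978} = - 9 - 18 \sqrt{10} \left(- \frac{1}{4978}\right) = - 9 \frac{9 \sqrt{10}}{2489} = - \frac{81 \sqrt{10}}{2489} \approx -0.10291$)
$\frac{8659 - 34836}{k + \left(-8\right) \left(-24\right) 5} = \frac{8659 - 34836}{- \frac{81 \sqrt{10}}{2489} + \left(-8\right) \left(-24\right) 5} = - \frac{26177}{- \frac{81 \sqrt{10}}{2489} + 192 \cdot 5} = - \frac{26177}{- \frac{81 \sqrt{10}}{2489} + 960} = - \frac{26177}{960 - \frac{81 \sqrt{10}}{2489}}$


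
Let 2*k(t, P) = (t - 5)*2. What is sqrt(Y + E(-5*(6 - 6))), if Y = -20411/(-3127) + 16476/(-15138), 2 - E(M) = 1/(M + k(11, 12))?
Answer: 3*sqrt(26579105998)/181366 ≈ 2.6967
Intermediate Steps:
k(t, P) = -5 + t (k(t, P) = ((t - 5)*2)/2 = ((-5 + t)*2)/2 = (-10 + 2*t)/2 = -5 + t)
E(M) = 2 - 1/(6 + M) (E(M) = 2 - 1/(M + (-5 + 11)) = 2 - 1/(M + 6) = 2 - 1/(6 + M))
Y = 42910211/7889421 (Y = -20411*(-1/3127) + 16476*(-1/15138) = 20411/3127 - 2746/2523 = 42910211/7889421 ≈ 5.4390)
sqrt(Y + E(-5*(6 - 6))) = sqrt(42910211/7889421 + (11 + 2*(-5*(6 - 6)))/(6 - 5*(6 - 6))) = sqrt(42910211/7889421 + (11 + 2*(-5*0))/(6 - 5*0)) = sqrt(42910211/7889421 + (11 + 2*0)/(6 + 0)) = sqrt(42910211/7889421 + (11 + 0)/6) = sqrt(42910211/7889421 + (1/6)*11) = sqrt(42910211/7889421 + 11/6) = sqrt(38249433/5259614) = 3*sqrt(26579105998)/181366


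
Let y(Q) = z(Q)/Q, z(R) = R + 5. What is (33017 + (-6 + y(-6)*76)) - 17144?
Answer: 47639/3 ≈ 15880.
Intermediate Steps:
z(R) = 5 + R
y(Q) = (5 + Q)/Q
(33017 + (-6 + y(-6)*76)) - 17144 = (33017 + (-6 + ((5 - 6)/(-6))*76)) - 17144 = (33017 + (-6 - ⅙*(-1)*76)) - 17144 = (33017 + (-6 + (⅙)*76)) - 17144 = (33017 + (-6 + 38/3)) - 17144 = (33017 + 20/3) - 17144 = 99071/3 - 17144 = 47639/3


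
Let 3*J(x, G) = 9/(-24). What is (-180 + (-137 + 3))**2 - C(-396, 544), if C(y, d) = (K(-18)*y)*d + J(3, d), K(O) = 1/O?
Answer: 693025/8 ≈ 86628.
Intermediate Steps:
J(x, G) = -1/8 (J(x, G) = (9/(-24))/3 = (9*(-1/24))/3 = (1/3)*(-3/8) = -1/8)
C(y, d) = -1/8 - d*y/18 (C(y, d) = (y/(-18))*d - 1/8 = (-y/18)*d - 1/8 = -d*y/18 - 1/8 = -1/8 - d*y/18)
(-180 + (-137 + 3))**2 - C(-396, 544) = (-180 + (-137 + 3))**2 - (-1/8 - 1/18*544*(-396)) = (-180 - 134)**2 - (-1/8 + 11968) = (-314)**2 - 1*95743/8 = 98596 - 95743/8 = 693025/8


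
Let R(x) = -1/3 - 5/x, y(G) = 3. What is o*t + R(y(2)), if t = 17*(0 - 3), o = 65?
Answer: -3317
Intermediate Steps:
t = -51 (t = 17*(-3) = -51)
R(x) = -1/3 - 5/x (R(x) = -1*1/3 - 5/x = -1/3 - 5/x)
o*t + R(y(2)) = 65*(-51) + (1/3)*(-15 - 1*3)/3 = -3315 + (1/3)*(1/3)*(-15 - 3) = -3315 + (1/3)*(1/3)*(-18) = -3315 - 2 = -3317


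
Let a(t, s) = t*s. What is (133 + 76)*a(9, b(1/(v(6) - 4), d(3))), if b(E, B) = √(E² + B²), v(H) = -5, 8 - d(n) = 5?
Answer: 209*√730 ≈ 5646.9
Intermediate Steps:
d(n) = 3 (d(n) = 8 - 1*5 = 8 - 5 = 3)
b(E, B) = √(B² + E²)
a(t, s) = s*t
(133 + 76)*a(9, b(1/(v(6) - 4), d(3))) = (133 + 76)*(√(3² + (1/(-5 - 4))²)*9) = 209*(√(9 + (1/(-9))²)*9) = 209*(√(9 + (-⅑)²)*9) = 209*(√(9 + 1/81)*9) = 209*(√(730/81)*9) = 209*((√730/9)*9) = 209*√730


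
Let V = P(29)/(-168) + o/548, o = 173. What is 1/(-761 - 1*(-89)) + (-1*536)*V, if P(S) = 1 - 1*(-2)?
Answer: -14697257/92064 ≈ -159.64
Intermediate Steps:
P(S) = 3 (P(S) = 1 + 2 = 3)
V = 2285/7672 (V = 3/(-168) + 173/548 = 3*(-1/168) + 173*(1/548) = -1/56 + 173/548 = 2285/7672 ≈ 0.29784)
1/(-761 - 1*(-89)) + (-1*536)*V = 1/(-761 - 1*(-89)) - 1*536*(2285/7672) = 1/(-761 + 89) - 536*2285/7672 = 1/(-672) - 153095/959 = -1/672 - 153095/959 = -14697257/92064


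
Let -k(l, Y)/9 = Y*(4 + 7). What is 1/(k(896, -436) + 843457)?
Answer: 1/886621 ≈ 1.1279e-6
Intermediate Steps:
k(l, Y) = -99*Y (k(l, Y) = -9*Y*(4 + 7) = -9*Y*11 = -99*Y)
1/(k(896, -436) + 843457) = 1/(-99*(-436) + 843457) = 1/(43164 + 843457) = 1/886621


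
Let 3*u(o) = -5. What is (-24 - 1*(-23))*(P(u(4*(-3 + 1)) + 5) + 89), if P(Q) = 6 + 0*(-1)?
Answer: -95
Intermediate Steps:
u(o) = -5/3 (u(o) = (1/3)*(-5) = -5/3)
P(Q) = 6 (P(Q) = 6 + 0 = 6)
(-24 - 1*(-23))*(P(u(4*(-3 + 1)) + 5) + 89) = (-24 - 1*(-23))*(6 + 89) = (-24 + 23)*95 = -1*95 = -95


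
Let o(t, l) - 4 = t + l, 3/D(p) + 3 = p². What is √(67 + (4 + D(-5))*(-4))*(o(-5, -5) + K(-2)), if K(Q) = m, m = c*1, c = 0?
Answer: -6*√6105/11 ≈ -42.619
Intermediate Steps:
D(p) = 3/(-3 + p²)
m = 0 (m = 0*1 = 0)
K(Q) = 0
o(t, l) = 4 + l + t (o(t, l) = 4 + (t + l) = 4 + (l + t) = 4 + l + t)
√(67 + (4 + D(-5))*(-4))*(o(-5, -5) + K(-2)) = √(67 + (4 + 3/(-3 + (-5)²))*(-4))*((4 - 5 - 5) + 0) = √(67 + (4 + 3/(-3 + 25))*(-4))*(-6 + 0) = √(67 + (4 + 3/22)*(-4))*(-6) = √(67 + (91/22)*(-4))*(-6) = √(67 - 182/11)*(-6) = √(555/11)*(-6) = (√6105/11)*(-6) = -6*√6105/11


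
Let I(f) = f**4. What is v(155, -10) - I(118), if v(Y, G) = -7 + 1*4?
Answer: -193877779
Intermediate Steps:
v(Y, G) = -3 (v(Y, G) = -7 + 4 = -3)
v(155, -10) - I(118) = -3 - 1*118**4 = -3 - 1*193877776 = -3 - 193877776 = -193877779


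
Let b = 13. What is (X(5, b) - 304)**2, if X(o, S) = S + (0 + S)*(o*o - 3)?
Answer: 25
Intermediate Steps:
X(o, S) = S + S*(-3 + o**2) (X(o, S) = S + S*(o**2 - 3) = S + S*(-3 + o**2))
(X(5, b) - 304)**2 = (13*(-2 + 5**2) - 304)**2 = (13*(-2 + 25) - 304)**2 = (13*23 - 304)**2 = (299 - 304)**2 = (-5)**2 = 25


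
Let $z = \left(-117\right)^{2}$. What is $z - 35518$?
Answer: $-21829$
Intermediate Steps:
$z = 13689$
$z - 35518 = 13689 - 35518 = -21829$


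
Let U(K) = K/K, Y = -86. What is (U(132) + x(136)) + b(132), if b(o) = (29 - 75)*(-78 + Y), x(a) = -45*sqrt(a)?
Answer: 7545 - 90*sqrt(34) ≈ 7020.2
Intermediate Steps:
U(K) = 1
b(o) = 7544 (b(o) = (29 - 75)*(-78 - 86) = -46*(-164) = 7544)
(U(132) + x(136)) + b(132) = (1 - 90*sqrt(34)) + 7544 = 7545 - 90*sqrt(34)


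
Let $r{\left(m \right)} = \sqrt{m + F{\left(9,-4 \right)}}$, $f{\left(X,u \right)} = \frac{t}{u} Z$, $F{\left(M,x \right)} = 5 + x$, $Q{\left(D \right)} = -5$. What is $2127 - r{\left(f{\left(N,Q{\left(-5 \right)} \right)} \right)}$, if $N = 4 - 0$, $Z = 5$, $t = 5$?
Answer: $2127 - 2 i \approx 2127.0 - 2.0 i$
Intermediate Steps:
$N = 4$ ($N = 4 + 0 = 4$)
$f{\left(X,u \right)} = \frac{25}{u}$ ($f{\left(X,u \right)} = \frac{5}{u} 5 = \frac{25}{u}$)
$r{\left(m \right)} = \sqrt{1 + m}$ ($r{\left(m \right)} = \sqrt{m + \left(5 - 4\right)} = \sqrt{m + 1} = \sqrt{1 + m}$)
$2127 - r{\left(f{\left(N,Q{\left(-5 \right)} \right)} \right)} = 2127 - \sqrt{1 + \frac{25}{-5}} = 2127 - \sqrt{1 + 25 \left(- \frac{1}{5}\right)} = 2127 - \sqrt{1 - 5} = 2127 - \sqrt{-4} = 2127 - 2 i$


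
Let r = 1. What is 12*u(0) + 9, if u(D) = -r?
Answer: -3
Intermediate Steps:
u(D) = -1 (u(D) = -1*1 = -1)
12*u(0) + 9 = 12*(-1) + 9 = -12 + 9 = -3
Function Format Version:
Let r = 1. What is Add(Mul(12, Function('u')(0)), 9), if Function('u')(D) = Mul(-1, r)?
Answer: -3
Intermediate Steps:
Function('u')(D) = -1 (Function('u')(D) = Mul(-1, 1) = -1)
Add(Mul(12, Function('u')(0)), 9) = Add(Mul(12, -1), 9) = Add(-12, 9) = -3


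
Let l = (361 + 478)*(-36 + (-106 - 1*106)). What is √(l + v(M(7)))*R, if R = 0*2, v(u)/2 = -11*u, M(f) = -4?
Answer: 0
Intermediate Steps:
v(u) = -22*u (v(u) = 2*(-11*u) = -22*u)
l = -208072 (l = 839*(-36 + (-106 - 106)) = 839*(-36 - 212) = 839*(-248) = -208072)
R = 0
√(l + v(M(7)))*R = √(-208072 - 22*(-4))*0 = √(-208072 + 88)*0 = √(-207984)*0 = (4*I*√12999)*0 = 0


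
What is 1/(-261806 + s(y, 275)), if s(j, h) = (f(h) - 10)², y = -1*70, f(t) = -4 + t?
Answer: -1/193685 ≈ -5.1630e-6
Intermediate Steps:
y = -70
s(j, h) = (-14 + h)² (s(j, h) = ((-4 + h) - 10)² = (-14 + h)²)
1/(-261806 + s(y, 275)) = 1/(-261806 + (-14 + 275)²) = 1/(-261806 + 261²) = 1/(-261806 + 68121) = 1/(-193685) = -1/193685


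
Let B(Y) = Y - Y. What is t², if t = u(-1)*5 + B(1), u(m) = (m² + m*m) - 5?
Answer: 225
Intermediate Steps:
B(Y) = 0
u(m) = -5 + 2*m² (u(m) = (m² + m²) - 5 = 2*m² - 5 = -5 + 2*m²)
t = -15 (t = (-5 + 2*(-1)²)*5 + 0 = (-5 + 2*1)*5 + 0 = (-5 + 2)*5 + 0 = -3*5 + 0 = -15 + 0 = -15)
t² = (-15)² = 225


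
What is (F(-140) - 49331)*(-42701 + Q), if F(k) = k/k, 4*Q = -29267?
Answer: 4934751215/2 ≈ 2.4674e+9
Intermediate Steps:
Q = -29267/4 (Q = (¼)*(-29267) = -29267/4 ≈ -7316.8)
F(k) = 1
(F(-140) - 49331)*(-42701 + Q) = (1 - 49331)*(-42701 - 29267/4) = -49330*(-200071/4) = 4934751215/2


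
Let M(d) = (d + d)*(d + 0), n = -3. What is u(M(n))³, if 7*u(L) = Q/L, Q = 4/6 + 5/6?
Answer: 1/592704 ≈ 1.6872e-6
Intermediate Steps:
M(d) = 2*d² (M(d) = (2*d)*d = 2*d²)
Q = 3/2 (Q = 4*(⅙) + 5*(⅙) = ⅔ + ⅚ = 3/2 ≈ 1.5000)
u(L) = 3/(14*L) (u(L) = (3/(2*L))/7 = 3/(14*L))
u(M(n))³ = (3/(14*((2*(-3)²))))³ = (3/(14*((2*9))))³ = ((3/14)/18)³ = ((3/14)*(1/18))³ = (1/84)³ = 1/592704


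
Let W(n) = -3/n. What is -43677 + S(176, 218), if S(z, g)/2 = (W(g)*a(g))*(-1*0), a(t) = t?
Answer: -43677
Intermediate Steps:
S(z, g) = 0 (S(z, g) = 2*(((-3/g)*g)*(-1*0)) = 2*(-3*0) = 2*0 = 0)
-43677 + S(176, 218) = -43677 + 0 = -43677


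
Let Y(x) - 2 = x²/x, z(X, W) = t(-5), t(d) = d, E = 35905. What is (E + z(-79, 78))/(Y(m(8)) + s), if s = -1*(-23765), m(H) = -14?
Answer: 35900/23753 ≈ 1.5114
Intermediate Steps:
s = 23765
z(X, W) = -5
Y(x) = 2 + x (Y(x) = 2 + x²/x = 2 + x)
(E + z(-79, 78))/(Y(m(8)) + s) = (35905 - 5)/((2 - 14) + 23765) = 35900/(-12 + 23765) = 35900/23753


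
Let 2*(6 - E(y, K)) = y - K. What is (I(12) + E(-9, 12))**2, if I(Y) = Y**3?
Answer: 12173121/4 ≈ 3.0433e+6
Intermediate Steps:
E(y, K) = 6 + K/2 - y/2 (E(y, K) = 6 - (y - K)/2 = 6 + (K/2 - y/2) = 6 + K/2 - y/2)
(I(12) + E(-9, 12))**2 = (12**3 + (6 + (1/2)*12 - 1/2*(-9)))**2 = (1728 + (6 + 6 + 9/2))**2 = (1728 + 33/2)**2 = (3489/2)**2 = 12173121/4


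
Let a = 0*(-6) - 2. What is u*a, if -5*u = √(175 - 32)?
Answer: 2*√143/5 ≈ 4.7833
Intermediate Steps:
a = -2 (a = 0 - 2 = -2)
u = -√143/5 (u = -√(175 - 32)/5 = -√143/5 ≈ -2.3917)
u*a = -√143/5*(-2) = 2*√143/5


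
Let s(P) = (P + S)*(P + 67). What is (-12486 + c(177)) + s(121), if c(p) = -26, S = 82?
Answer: 25652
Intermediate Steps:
s(P) = (67 + P)*(82 + P) (s(P) = (P + 82)*(P + 67) = (82 + P)*(67 + P) = (67 + P)*(82 + P))
(-12486 + c(177)) + s(121) = (-12486 - 26) + (5494 + 121² + 149*121) = -12512 + (5494 + 14641 + 18029) = -12512 + 38164 = 25652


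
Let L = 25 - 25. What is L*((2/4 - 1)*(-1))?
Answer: 0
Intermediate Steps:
L = 0
L*((2/4 - 1)*(-1)) = 0*((2/4 - 1)*(-1)) = 0*((2*(¼) - 1)*(-1)) = 0*((½ - 1)*(-1)) = 0*(-½*(-1)) = 0*(½) = 0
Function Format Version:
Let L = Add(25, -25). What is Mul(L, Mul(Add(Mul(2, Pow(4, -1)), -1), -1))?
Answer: 0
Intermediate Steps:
L = 0
Mul(L, Mul(Add(Mul(2, Pow(4, -1)), -1), -1)) = Mul(0, Mul(Add(Mul(2, Pow(4, -1)), -1), -1)) = Mul(0, Mul(Add(Mul(2, Rational(1, 4)), -1), -1)) = Mul(0, Mul(Add(Rational(1, 2), -1), -1)) = Mul(0, Mul(Rational(-1, 2), -1)) = Mul(0, Rational(1, 2)) = 0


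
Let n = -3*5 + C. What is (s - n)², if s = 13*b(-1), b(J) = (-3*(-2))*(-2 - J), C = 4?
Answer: 4489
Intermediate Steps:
b(J) = -12 - 6*J (b(J) = 6*(-2 - J) = -12 - 6*J)
n = -11 (n = -3*5 + 4 = -15 + 4 = -11)
s = -78 (s = 13*(-12 - 6*(-1)) = 13*(-12 + 6) = 13*(-6) = -78)
(s - n)² = (-78 - 1*(-11))² = (-78 + 11)² = (-67)² = 4489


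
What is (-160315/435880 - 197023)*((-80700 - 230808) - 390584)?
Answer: 3014731990290053/21794 ≈ 1.3833e+11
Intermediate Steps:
(-160315/435880 - 197023)*((-80700 - 230808) - 390584) = (-160315*1/435880 - 197023)*(-311508 - 390584) = (-32063/87176 - 197023)*(-702092) = -17175709111/87176*(-702092) = 3014731990290053/21794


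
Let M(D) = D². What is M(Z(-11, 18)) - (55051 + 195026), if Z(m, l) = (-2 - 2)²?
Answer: -249821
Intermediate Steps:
Z(m, l) = 16 (Z(m, l) = (-4)² = 16)
M(Z(-11, 18)) - (55051 + 195026) = 16² - (55051 + 195026) = 256 - 1*250077 = 256 - 250077 = -249821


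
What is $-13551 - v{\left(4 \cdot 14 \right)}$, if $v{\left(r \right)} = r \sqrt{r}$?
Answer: $-13551 - 112 \sqrt{14} \approx -13970.0$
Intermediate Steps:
$v{\left(r \right)} = r^{\frac{3}{2}}$
$-13551 - v{\left(4 \cdot 14 \right)} = -13551 - \left(4 \cdot 14\right)^{\frac{3}{2}} = -13551 - 56^{\frac{3}{2}} = -13551 - 112 \sqrt{14}$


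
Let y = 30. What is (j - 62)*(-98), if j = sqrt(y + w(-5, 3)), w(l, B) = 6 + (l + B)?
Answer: 6076 - 98*sqrt(34) ≈ 5504.6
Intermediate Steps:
w(l, B) = 6 + B + l (w(l, B) = 6 + (B + l) = 6 + B + l)
j = sqrt(34) (j = sqrt(30 + (6 + 3 - 5)) = sqrt(30 + 4) = sqrt(34) ≈ 5.8309)
(j - 62)*(-98) = (sqrt(34) - 62)*(-98) = (-62 + sqrt(34))*(-98) = 6076 - 98*sqrt(34)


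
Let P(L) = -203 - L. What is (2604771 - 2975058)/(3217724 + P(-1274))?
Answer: -370287/3218795 ≈ -0.11504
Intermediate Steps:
(2604771 - 2975058)/(3217724 + P(-1274)) = (2604771 - 2975058)/(3217724 + (-203 - 1*(-1274))) = -370287/(3217724 + (-203 + 1274)) = -370287/(3217724 + 1071) = -370287/3218795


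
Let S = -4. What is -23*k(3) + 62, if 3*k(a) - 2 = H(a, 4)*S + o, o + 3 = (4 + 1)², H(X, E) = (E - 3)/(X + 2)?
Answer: -1738/15 ≈ -115.87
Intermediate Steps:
H(X, E) = (-3 + E)/(2 + X)
o = 22 (o = -3 + (4 + 1)² = -3 + 5² = -3 + 25 = 22)
k(a) = 8 - 4/(3*(2 + a)) (k(a) = ⅔ + (((-3 + 4)/(2 + a))*(-4) + 22)/3 = ⅔ + ((1/(2 + a))*(-4) + 22)/3 = ⅔ + (-4/(2 + a) + 22)/3 = ⅔ + (22 - 4/(2 + a))/3 = ⅔ + (22/3 - 4/(3*(2 + a))) = 8 - 4/(3*(2 + a)))
-23*k(3) + 62 = -92*(11 + 6*3)/(3*(2 + 3)) + 62 = -92*(11 + 18)/(3*5) + 62 = -92*29/(3*5) + 62 = -23*116/15 + 62 = -2668/15 + 62 = -1738/15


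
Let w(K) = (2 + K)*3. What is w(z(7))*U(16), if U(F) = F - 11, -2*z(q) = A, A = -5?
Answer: 135/2 ≈ 67.500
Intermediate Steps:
z(q) = 5/2 (z(q) = -1/2*(-5) = 5/2)
U(F) = -11 + F
w(K) = 6 + 3*K
w(z(7))*U(16) = (6 + 3*(5/2))*(-11 + 16) = (6 + 15/2)*5 = (27/2)*5 = 135/2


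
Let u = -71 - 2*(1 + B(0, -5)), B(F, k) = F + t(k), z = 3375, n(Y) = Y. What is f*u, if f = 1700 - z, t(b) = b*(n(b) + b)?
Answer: 289775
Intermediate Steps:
t(b) = 2*b² (t(b) = b*(b + b) = b*(2*b) = 2*b²)
B(F, k) = F + 2*k²
u = -173 (u = -71 - 2*(1 + (0 + 2*(-5)²)) = -71 - 2*(1 + (0 + 2*25)) = -71 - 2*(1 + (0 + 50)) = -71 - 2*(1 + 50) = -71 - 2*51 = -71 - 102 = -173)
f = -1675 (f = 1700 - 1*3375 = 1700 - 3375 = -1675)
f*u = -1675*(-173) = 289775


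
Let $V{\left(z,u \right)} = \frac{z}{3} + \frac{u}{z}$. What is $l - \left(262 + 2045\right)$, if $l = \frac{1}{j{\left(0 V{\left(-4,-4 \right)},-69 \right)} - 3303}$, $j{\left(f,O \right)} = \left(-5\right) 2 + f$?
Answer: $- \frac{7643092}{3313} \approx -2307.0$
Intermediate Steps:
$V{\left(z,u \right)} = \frac{z}{3} + \frac{u}{z}$ ($V{\left(z,u \right)} = z \frac{1}{3} + \frac{u}{z} = \frac{z}{3} + \frac{u}{z}$)
$j{\left(f,O \right)} = -10 + f$
$l = - \frac{1}{3313}$ ($l = \frac{1}{\left(-10 + 0 \left(\frac{1}{3} \left(-4\right) - \frac{4}{-4}\right)\right) - 3303} = \frac{1}{\left(-10 + 0 \left(- \frac{4}{3} - -1\right)\right) - 3303} = \frac{1}{\left(-10 + 0 \left(- \frac{4}{3} + 1\right)\right) - 3303} = \frac{1}{\left(-10 + 0 \left(- \frac{1}{3}\right)\right) - 3303} = \frac{1}{\left(-10 + 0\right) - 3303} = \frac{1}{-10 - 3303} = \frac{1}{-3313} = - \frac{1}{3313} \approx -0.00030184$)
$l - \left(262 + 2045\right) = - \frac{1}{3313} - \left(262 + 2045\right) = - \frac{1}{3313} - 2307 = - \frac{7643092}{3313}$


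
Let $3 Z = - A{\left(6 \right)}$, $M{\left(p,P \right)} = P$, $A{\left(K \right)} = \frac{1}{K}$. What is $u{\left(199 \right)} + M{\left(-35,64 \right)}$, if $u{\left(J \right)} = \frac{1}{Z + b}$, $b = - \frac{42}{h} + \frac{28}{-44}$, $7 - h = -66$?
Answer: $\frac{1157834}{18317} \approx 63.211$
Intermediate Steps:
$h = 73$ ($h = 7 - -66 = 7 + 66 = 73$)
$b = - \frac{973}{803}$ ($b = - \frac{42}{73} + \frac{28}{-44} = \left(-42\right) \frac{1}{73} + 28 \left(- \frac{1}{44}\right) = - \frac{42}{73} - \frac{7}{11} = - \frac{973}{803} \approx -1.2117$)
$Z = - \frac{1}{18}$ ($Z = \frac{\left(-1\right) \frac{1}{6}}{3} = \frac{1}{3} \left(- \frac{1}{6}\right) = - \frac{1}{18} \approx -0.055556$)
$u{\left(J \right)} = - \frac{14454}{18317}$ ($u{\left(J \right)} = \frac{1}{- \frac{1}{18} - \frac{973}{803}} = \frac{1}{- \frac{18317}{14454}} = - \frac{14454}{18317}$)
$u{\left(199 \right)} + M{\left(-35,64 \right)} = - \frac{14454}{18317} + 64 = \frac{1157834}{18317}$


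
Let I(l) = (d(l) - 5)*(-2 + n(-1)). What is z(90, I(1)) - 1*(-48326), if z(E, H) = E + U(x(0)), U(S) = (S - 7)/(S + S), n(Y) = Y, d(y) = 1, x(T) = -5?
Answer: 242086/5 ≈ 48417.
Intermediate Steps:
U(S) = (-7 + S)/(2*S) (U(S) = (-7 + S)/((2*S)) = (-7 + S)*(1/(2*S)) = (-7 + S)/(2*S))
I(l) = 12 (I(l) = (1 - 5)*(-2 - 1) = -4*(-3) = 12)
z(E, H) = 6/5 + E (z(E, H) = E + (½)*(-7 - 5)/(-5) = E + (½)*(-⅕)*(-12) = E + 6/5 = 6/5 + E)
z(90, I(1)) - 1*(-48326) = (6/5 + 90) - 1*(-48326) = 456/5 + 48326 = 242086/5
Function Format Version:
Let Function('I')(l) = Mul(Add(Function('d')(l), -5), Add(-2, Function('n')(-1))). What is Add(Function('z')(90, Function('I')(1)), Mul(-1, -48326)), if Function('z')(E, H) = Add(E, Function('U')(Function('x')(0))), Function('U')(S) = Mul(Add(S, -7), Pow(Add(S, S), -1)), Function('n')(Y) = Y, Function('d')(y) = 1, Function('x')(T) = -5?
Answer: Rational(242086, 5) ≈ 48417.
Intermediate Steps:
Function('U')(S) = Mul(Rational(1, 2), Pow(S, -1), Add(-7, S)) (Function('U')(S) = Mul(Add(-7, S), Pow(Mul(2, S), -1)) = Mul(Add(-7, S), Mul(Rational(1, 2), Pow(S, -1))) = Mul(Rational(1, 2), Pow(S, -1), Add(-7, S)))
Function('I')(l) = 12 (Function('I')(l) = Mul(Add(1, -5), Add(-2, -1)) = Mul(-4, -3) = 12)
Function('z')(E, H) = Add(Rational(6, 5), E) (Function('z')(E, H) = Add(E, Mul(Rational(1, 2), Pow(-5, -1), Add(-7, -5))) = Add(E, Mul(Rational(1, 2), Rational(-1, 5), -12)) = Add(E, Rational(6, 5)) = Add(Rational(6, 5), E))
Add(Function('z')(90, Function('I')(1)), Mul(-1, -48326)) = Add(Add(Rational(6, 5), 90), Mul(-1, -48326)) = Add(Rational(456, 5), 48326) = Rational(242086, 5)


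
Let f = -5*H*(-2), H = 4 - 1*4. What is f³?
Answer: 0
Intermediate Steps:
H = 0 (H = 4 - 4 = 0)
f = 0 (f = -5*0*(-2) = 0*(-2) = 0)
f³ = 0³ = 0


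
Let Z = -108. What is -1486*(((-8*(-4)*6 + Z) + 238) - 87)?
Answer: -349210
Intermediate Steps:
-1486*(((-8*(-4)*6 + Z) + 238) - 87) = -1486*(((-8*(-4)*6 - 108) + 238) - 87) = -1486*(((32*6 - 108) + 238) - 87) = -1486*(((192 - 108) + 238) - 87) = -1486*((84 + 238) - 87) = -1486*(322 - 87) = -1486*235 = -349210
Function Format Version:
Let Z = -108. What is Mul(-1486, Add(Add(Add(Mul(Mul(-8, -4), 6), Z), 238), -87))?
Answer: -349210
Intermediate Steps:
Mul(-1486, Add(Add(Add(Mul(Mul(-8, -4), 6), Z), 238), -87)) = Mul(-1486, Add(Add(Add(Mul(Mul(-8, -4), 6), -108), 238), -87)) = Mul(-1486, Add(Add(Add(Mul(32, 6), -108), 238), -87)) = Mul(-1486, Add(Add(Add(192, -108), 238), -87)) = Mul(-1486, Add(Add(84, 238), -87)) = Mul(-1486, Add(322, -87)) = Mul(-1486, 235) = -349210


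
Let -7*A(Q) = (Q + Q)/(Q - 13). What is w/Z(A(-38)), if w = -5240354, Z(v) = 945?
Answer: -748622/135 ≈ -5545.4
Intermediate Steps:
A(Q) = -2*Q/(7*(-13 + Q)) (A(Q) = -(Q + Q)/(7*(Q - 13)) = -2*Q/(7*(-13 + Q)))
w/Z(A(-38)) = -5240354/945 = -5240354*1/945 = -748622/135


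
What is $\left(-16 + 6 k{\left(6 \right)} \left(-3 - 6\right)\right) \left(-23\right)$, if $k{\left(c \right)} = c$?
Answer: $7820$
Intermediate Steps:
$\left(-16 + 6 k{\left(6 \right)} \left(-3 - 6\right)\right) \left(-23\right) = \left(-16 + 6 \cdot 6 \left(-3 - 6\right)\right) \left(-23\right) = \left(-16 + 36 \left(-3 - 6\right)\right) \left(-23\right) = \left(-16 + 36 \left(-9\right)\right) \left(-23\right) = \left(-16 - 324\right) \left(-23\right) = \left(-340\right) \left(-23\right) = 7820$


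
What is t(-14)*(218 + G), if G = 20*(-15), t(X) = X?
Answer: 1148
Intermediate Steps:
G = -300
t(-14)*(218 + G) = -14*(218 - 300) = -14*(-82) = 1148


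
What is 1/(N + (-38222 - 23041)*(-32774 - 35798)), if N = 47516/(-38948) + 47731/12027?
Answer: 16729557/70279638309852854 ≈ 2.3804e-10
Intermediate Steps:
N = 45984002/16729557 (N = 47516*(-1/38948) + 47731*(1/12027) = -1697/1391 + 47731/12027 = 45984002/16729557 ≈ 2.7487)
1/(N + (-38222 - 23041)*(-32774 - 35798)) = 1/(45984002/16729557 + (-38222 - 23041)*(-32774 - 35798)) = 1/(45984002/16729557 - 61263*(-68572)) = 1/(45984002/16729557 + 4200926436) = 1/(70279638309852854/16729557) = 16729557/70279638309852854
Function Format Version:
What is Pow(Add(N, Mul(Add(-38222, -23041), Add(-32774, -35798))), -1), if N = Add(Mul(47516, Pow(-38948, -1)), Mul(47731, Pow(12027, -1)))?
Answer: Rational(16729557, 70279638309852854) ≈ 2.3804e-10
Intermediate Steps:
N = Rational(45984002, 16729557) (N = Add(Mul(47516, Rational(-1, 38948)), Mul(47731, Rational(1, 12027))) = Add(Rational(-1697, 1391), Rational(47731, 12027)) = Rational(45984002, 16729557) ≈ 2.7487)
Pow(Add(N, Mul(Add(-38222, -23041), Add(-32774, -35798))), -1) = Pow(Add(Rational(45984002, 16729557), Mul(Add(-38222, -23041), Add(-32774, -35798))), -1) = Pow(Add(Rational(45984002, 16729557), Mul(-61263, -68572)), -1) = Pow(Add(Rational(45984002, 16729557), 4200926436), -1) = Pow(Rational(70279638309852854, 16729557), -1) = Rational(16729557, 70279638309852854)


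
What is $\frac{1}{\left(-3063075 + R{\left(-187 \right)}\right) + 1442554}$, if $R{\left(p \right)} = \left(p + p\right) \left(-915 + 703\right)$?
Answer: $- \frac{1}{1541233} \approx -6.4883 \cdot 10^{-7}$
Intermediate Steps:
$R{\left(p \right)} = - 424 p$ ($R{\left(p \right)} = 2 p \left(-212\right) = - 424 p$)
$\frac{1}{\left(-3063075 + R{\left(-187 \right)}\right) + 1442554} = \frac{1}{\left(-3063075 - -79288\right) + 1442554} = \frac{1}{\left(-3063075 + 79288\right) + 1442554} = \frac{1}{-2983787 + 1442554} = \frac{1}{-1541233} = - \frac{1}{1541233}$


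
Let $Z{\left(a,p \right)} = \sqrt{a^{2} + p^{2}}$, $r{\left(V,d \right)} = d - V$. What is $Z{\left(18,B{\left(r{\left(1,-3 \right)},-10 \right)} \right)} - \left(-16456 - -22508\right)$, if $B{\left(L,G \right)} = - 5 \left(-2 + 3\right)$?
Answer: $-6052 + \sqrt{349} \approx -6033.3$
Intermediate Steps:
$B{\left(L,G \right)} = -5$ ($B{\left(L,G \right)} = \left(-5\right) 1 = -5$)
$Z{\left(18,B{\left(r{\left(1,-3 \right)},-10 \right)} \right)} - \left(-16456 - -22508\right) = \sqrt{18^{2} + \left(-5\right)^{2}} - \left(-16456 - -22508\right) = \sqrt{324 + 25} - \left(-16456 + 22508\right) = \sqrt{349} - 6052 = -6052 + \sqrt{349}$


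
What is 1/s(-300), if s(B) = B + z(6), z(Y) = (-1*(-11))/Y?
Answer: -6/1789 ≈ -0.0033538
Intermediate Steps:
z(Y) = 11/Y
s(B) = 11/6 + B (s(B) = B + 11/6 = 11/6 + B)
1/s(-300) = 1/(11/6 - 300) = 1/(-1789/6) = -6/1789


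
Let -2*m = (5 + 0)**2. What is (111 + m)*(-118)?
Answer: -11623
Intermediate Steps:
m = -25/2 (m = -(5 + 0)**2/2 = -1/2*5**2 = -1/2*25 = -25/2 ≈ -12.500)
(111 + m)*(-118) = (111 - 25/2)*(-118) = (197/2)*(-118) = -11623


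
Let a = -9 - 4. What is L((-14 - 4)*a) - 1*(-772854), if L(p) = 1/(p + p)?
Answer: 361695673/468 ≈ 7.7285e+5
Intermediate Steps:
a = -13
L(p) = 1/(2*p)
L((-14 - 4)*a) - 1*(-772854) = 1/(2*(((-14 - 4)*(-13)))) - 1*(-772854) = 1/(2*((-18*(-13)))) + 772854 = (1/2)/234 + 772854 = (1/2)*(1/234) + 772854 = 1/468 + 772854 = 361695673/468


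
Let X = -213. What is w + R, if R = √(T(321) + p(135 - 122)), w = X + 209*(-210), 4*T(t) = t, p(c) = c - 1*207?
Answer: -44103 + I*√455/2 ≈ -44103.0 + 10.665*I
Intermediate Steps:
p(c) = -207 + c (p(c) = c - 207 = -207 + c)
T(t) = t/4
w = -44103 (w = -213 + 209*(-210) = -213 - 43890 = -44103)
R = I*√455/2 (R = √((¼)*321 + (-207 + (135 - 122))) = √(321/4 + (-207 + 13)) = √(321/4 - 194) = √(-455/4) = I*√455/2 ≈ 10.665*I)
w + R = -44103 + I*√455/2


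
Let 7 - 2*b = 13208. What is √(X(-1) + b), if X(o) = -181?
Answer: 3*I*√3014/2 ≈ 82.35*I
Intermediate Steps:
b = -13201/2 (b = 7/2 - ½*13208 = 7/2 - 6604 = -13201/2 ≈ -6600.5)
√(X(-1) + b) = √(-181 - 13201/2) = √(-13563/2) = 3*I*√3014/2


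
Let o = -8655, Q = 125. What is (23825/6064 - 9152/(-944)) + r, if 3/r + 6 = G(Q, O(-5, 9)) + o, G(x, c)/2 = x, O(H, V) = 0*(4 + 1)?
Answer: 40996520985/3009253936 ≈ 13.623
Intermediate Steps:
O(H, V) = 0 (O(H, V) = 0*5 = 0)
G(x, c) = 2*x
r = -3/8411 (r = 3/(-6 + (2*125 - 8655)) = 3/(-6 + (250 - 8655)) = 3/(-6 - 8405) = 3/(-8411) = 3*(-1/8411) = -3/8411 ≈ -0.00035668)
(23825/6064 - 9152/(-944)) + r = (23825/6064 - 9152/(-944)) - 3/8411 = (23825*(1/6064) - 9152*(-1/944)) - 3/8411 = (23825/6064 + 572/59) - 3/8411 = 4874283/357776 - 3/8411 = 40996520985/3009253936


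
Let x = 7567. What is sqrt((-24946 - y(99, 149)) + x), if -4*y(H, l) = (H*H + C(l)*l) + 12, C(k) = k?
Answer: I*sqrt(37502)/2 ≈ 96.827*I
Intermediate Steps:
y(H, l) = -3 - H**2/4 - l**2/4 (y(H, l) = -((H*H + l*l) + 12)/4 = -((H**2 + l**2) + 12)/4 = -(12 + H**2 + l**2)/4 = -3 - H**2/4 - l**2/4)
sqrt((-24946 - y(99, 149)) + x) = sqrt((-24946 - (-3 - 1/4*99**2 - 1/4*149**2)) + 7567) = sqrt((-24946 - (-3 - 1/4*9801 - 1/4*22201)) + 7567) = sqrt((-24946 - (-3 - 9801/4 - 22201/4)) + 7567) = sqrt((-24946 - 1*(-16007/2)) + 7567) = sqrt((-24946 + 16007/2) + 7567) = sqrt(-33885/2 + 7567) = sqrt(-18751/2) = I*sqrt(37502)/2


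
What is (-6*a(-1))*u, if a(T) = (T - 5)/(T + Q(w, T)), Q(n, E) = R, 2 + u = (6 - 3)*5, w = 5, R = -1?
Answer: -234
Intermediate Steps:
u = 13 (u = -2 + (6 - 3)*5 = -2 + 3*5 = -2 + 15 = 13)
Q(n, E) = -1
a(T) = (-5 + T)/(-1 + T) (a(T) = (T - 5)/(T - 1) = (-5 + T)/(-1 + T))
(-6*a(-1))*u = -6*(-5 - 1)/(-1 - 1)*13 = -6*(-6)/(-2)*13 = -(-3)*(-6)*13 = -6*3*13 = -18*13 = -234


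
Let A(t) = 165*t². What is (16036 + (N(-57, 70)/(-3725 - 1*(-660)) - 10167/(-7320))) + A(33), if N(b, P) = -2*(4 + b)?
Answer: 292745839849/1495720 ≈ 1.9572e+5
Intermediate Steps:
N(b, P) = -8 - 2*b
(16036 + (N(-57, 70)/(-3725 - 1*(-660)) - 10167/(-7320))) + A(33) = (16036 + ((-8 - 2*(-57))/(-3725 - 1*(-660)) - 10167/(-7320))) + 165*33² = (16036 + ((-8 + 114)/(-3725 + 660) - 10167*(-1/7320))) + 165*1089 = (16036 + (106/(-3065) + 3389/2440)) + 179685 = (16036 + (106*(-1/3065) + 3389/2440)) + 179685 = (16036 + (-106/3065 + 3389/2440)) + 179685 = (16036 + 2025729/1495720) + 179685 = 23987391649/1495720 + 179685 = 292745839849/1495720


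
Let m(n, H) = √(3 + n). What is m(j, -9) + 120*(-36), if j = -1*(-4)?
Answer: -4320 + √7 ≈ -4317.4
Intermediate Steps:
j = 4
m(j, -9) + 120*(-36) = √(3 + 4) + 120*(-36) = √7 - 4320 = -4320 + √7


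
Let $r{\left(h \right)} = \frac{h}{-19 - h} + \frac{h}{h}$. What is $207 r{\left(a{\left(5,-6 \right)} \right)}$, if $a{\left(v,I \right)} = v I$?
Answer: $- \frac{3933}{11} \approx -357.55$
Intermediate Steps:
$a{\left(v,I \right)} = I v$
$r{\left(h \right)} = 1 + \frac{h}{-19 - h}$ ($r{\left(h \right)} = \frac{h}{-19 - h} + 1 = 1 + \frac{h}{-19 - h}$)
$207 r{\left(a{\left(5,-6 \right)} \right)} = 207 \frac{19}{19 - 30} = 207 \frac{19}{-11} = 207 \cdot 19 \left(- \frac{1}{11}\right) = 207 \left(- \frac{19}{11}\right) = - \frac{3933}{11}$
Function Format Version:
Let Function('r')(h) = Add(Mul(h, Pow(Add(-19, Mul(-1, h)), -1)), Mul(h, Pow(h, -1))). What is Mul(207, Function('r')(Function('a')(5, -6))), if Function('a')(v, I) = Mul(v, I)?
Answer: Rational(-3933, 11) ≈ -357.55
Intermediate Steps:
Function('a')(v, I) = Mul(I, v)
Function('r')(h) = Add(1, Mul(h, Pow(Add(-19, Mul(-1, h)), -1))) (Function('r')(h) = Add(Mul(h, Pow(Add(-19, Mul(-1, h)), -1)), 1) = Add(1, Mul(h, Pow(Add(-19, Mul(-1, h)), -1))))
Mul(207, Function('r')(Function('a')(5, -6))) = Mul(207, Mul(19, Pow(Add(19, Mul(-6, 5)), -1))) = Mul(207, Mul(19, Pow(Add(19, -30), -1))) = Mul(207, Mul(19, Pow(-11, -1))) = Mul(207, Mul(19, Rational(-1, 11))) = Mul(207, Rational(-19, 11)) = Rational(-3933, 11)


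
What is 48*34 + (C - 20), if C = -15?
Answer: 1597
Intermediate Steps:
48*34 + (C - 20) = 48*34 + (-15 - 20) = 1632 - 35 = 1597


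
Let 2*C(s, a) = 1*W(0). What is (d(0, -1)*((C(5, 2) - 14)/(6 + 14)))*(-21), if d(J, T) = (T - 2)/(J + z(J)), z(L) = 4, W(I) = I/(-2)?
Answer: -441/40 ≈ -11.025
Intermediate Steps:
W(I) = -I/2 (W(I) = I*(-½) = -I/2)
C(s, a) = 0 (C(s, a) = (1*(-½*0))/2 = (1*0)/2 = (½)*0 = 0)
d(J, T) = (-2 + T)/(4 + J) (d(J, T) = (T - 2)/(J + 4) = (-2 + T)/(4 + J))
(d(0, -1)*((C(5, 2) - 14)/(6 + 14)))*(-21) = (((-2 - 1)/(4 + 0))*((0 - 14)/(6 + 14)))*(-21) = ((-3/4)*(-14/20))*(-21) = (((¼)*(-3))*(-14*1/20))*(-21) = -¾*(-7/10)*(-21) = (21/40)*(-21) = -441/40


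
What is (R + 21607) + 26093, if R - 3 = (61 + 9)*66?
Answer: 52323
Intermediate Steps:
R = 4623 (R = 3 + (61 + 9)*66 = 3 + 70*66 = 3 + 4620 = 4623)
(R + 21607) + 26093 = (4623 + 21607) + 26093 = 26230 + 26093 = 52323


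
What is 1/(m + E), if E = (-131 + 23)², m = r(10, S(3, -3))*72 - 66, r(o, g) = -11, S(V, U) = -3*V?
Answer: 1/10806 ≈ 9.2541e-5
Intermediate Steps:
m = -858 (m = -11*72 - 66 = -792 - 66 = -858)
E = 11664 (E = (-108)² = 11664)
1/(m + E) = 1/(-858 + 11664) = 1/10806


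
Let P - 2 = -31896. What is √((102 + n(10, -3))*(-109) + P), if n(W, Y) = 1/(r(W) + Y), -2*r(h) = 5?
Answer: 3*I*√578006/11 ≈ 207.35*I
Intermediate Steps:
P = -31894 (P = 2 - 31896 = -31894)
r(h) = -5/2 (r(h) = -½*5 = -5/2)
n(W, Y) = 1/(-5/2 + Y)
√((102 + n(10, -3))*(-109) + P) = √((102 + 2/(-5 + 2*(-3)))*(-109) - 31894) = √((102 + 2/(-5 - 6))*(-109) - 31894) = √((102 + 2/(-11))*(-109) - 31894) = √((102 + 2*(-1/11))*(-109) - 31894) = √((102 - 2/11)*(-109) - 31894) = √((1120/11)*(-109) - 31894) = √(-122080/11 - 31894) = √(-472914/11) = 3*I*√578006/11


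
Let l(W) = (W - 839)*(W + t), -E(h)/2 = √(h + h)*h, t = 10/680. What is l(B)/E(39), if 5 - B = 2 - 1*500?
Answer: 239435*√78/8619 ≈ 245.35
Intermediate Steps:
B = 503 (B = 5 - (2 - 1*500) = 5 - (2 - 500) = 5 - 1*(-498) = 5 + 498 = 503)
t = 1/68 (t = 10*(1/680) = 1/68 ≈ 0.014706)
E(h) = -2*√2*h^(3/2) (E(h) = -2*√(h + h)*h = -2*√(2*h)*h = -2*√2*√h*h = -2*√2*h^(3/2))
l(W) = (-839 + W)*(1/68 + W) (l(W) = (W - 839)*(W + 1/68) = (-839 + W)*(1/68 + W))
l(B)/E(39) = (-839/68 + 503² - 57051/68*503)/((-2*√2*39^(3/2))) = (-839/68 + 253009 - 28696653/68)/((-2*√2*39*√39)) = -2873220*(-√78/6084)/17 = -(-239435)*√78/8619 = 239435*√78/8619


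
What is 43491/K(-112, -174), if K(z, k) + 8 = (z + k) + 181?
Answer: -43491/113 ≈ -384.88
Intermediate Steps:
K(z, k) = 173 + k + z (K(z, k) = -8 + ((z + k) + 181) = -8 + ((k + z) + 181) = -8 + (181 + k + z) = 173 + k + z)
43491/K(-112, -174) = 43491/(173 - 174 - 112) = 43491/(-113) = 43491*(-1/113) = -43491/113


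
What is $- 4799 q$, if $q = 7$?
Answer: $-33593$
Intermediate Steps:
$- 4799 q = \left(-4799\right) 7 = -33593$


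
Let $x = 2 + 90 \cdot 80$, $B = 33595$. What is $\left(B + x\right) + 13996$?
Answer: $54793$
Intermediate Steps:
$x = 7202$ ($x = 2 + 7200 = 7202$)
$\left(B + x\right) + 13996 = \left(33595 + 7202\right) + 13996 = 40797 + 13996 = 54793$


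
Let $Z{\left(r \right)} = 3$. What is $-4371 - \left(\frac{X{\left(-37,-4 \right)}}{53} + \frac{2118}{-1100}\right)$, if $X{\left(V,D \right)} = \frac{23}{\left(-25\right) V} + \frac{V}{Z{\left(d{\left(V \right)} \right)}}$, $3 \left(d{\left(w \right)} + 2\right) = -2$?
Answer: $- \frac{14136044621}{3235650} \approx -4368.8$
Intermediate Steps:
$d{\left(w \right)} = - \frac{8}{3}$ ($d{\left(w \right)} = -2 + \frac{1}{3} \left(-2\right) = -2 - \frac{2}{3} = - \frac{8}{3}$)
$X{\left(V,D \right)} = - \frac{23}{25 V} + \frac{V}{3}$ ($X{\left(V,D \right)} = \frac{23}{\left(-25\right) V} + \frac{V}{3} = 23 \left(- \frac{1}{25 V}\right) + V \frac{1}{3} = - \frac{23}{25 V} + \frac{V}{3}$)
$-4371 - \left(\frac{X{\left(-37,-4 \right)}}{53} + \frac{2118}{-1100}\right) = -4371 - \left(\frac{- \frac{23}{25 \left(-37\right)} + \frac{1}{3} \left(-37\right)}{53} + \frac{2118}{-1100}\right) = -4371 - \left(\left(\left(- \frac{23}{25}\right) \left(- \frac{1}{37}\right) - \frac{37}{3}\right) \frac{1}{53} + 2118 \left(- \frac{1}{1100}\right)\right) = -4371 - \left(\left(\frac{23}{925} - \frac{37}{3}\right) \frac{1}{53} - \frac{1059}{550}\right) = -4371 - \left(\left(- \frac{34156}{2775}\right) \frac{1}{53} - \frac{1059}{550}\right) = -4371 - \left(- \frac{34156}{147075} - \frac{1059}{550}\right) = -4371 - - \frac{6981529}{3235650} = -4371 + \frac{6981529}{3235650} = - \frac{14136044621}{3235650}$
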